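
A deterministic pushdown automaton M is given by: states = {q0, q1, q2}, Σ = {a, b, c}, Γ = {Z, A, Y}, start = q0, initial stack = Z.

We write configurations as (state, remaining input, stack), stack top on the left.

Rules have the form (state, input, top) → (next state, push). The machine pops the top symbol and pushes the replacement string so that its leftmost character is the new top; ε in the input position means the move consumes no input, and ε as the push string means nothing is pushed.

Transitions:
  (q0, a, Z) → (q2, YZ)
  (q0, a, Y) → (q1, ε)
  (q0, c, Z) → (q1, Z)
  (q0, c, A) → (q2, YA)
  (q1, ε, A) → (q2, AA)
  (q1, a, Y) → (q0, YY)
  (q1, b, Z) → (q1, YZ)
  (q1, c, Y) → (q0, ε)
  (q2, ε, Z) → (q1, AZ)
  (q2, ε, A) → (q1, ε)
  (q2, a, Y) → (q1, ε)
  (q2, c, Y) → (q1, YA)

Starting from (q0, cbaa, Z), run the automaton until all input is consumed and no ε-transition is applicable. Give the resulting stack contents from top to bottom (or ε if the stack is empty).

YZ

(q0, cbaa, Z) ⊢ (q1, baa, Z) ⊢ (q1, aa, YZ) ⊢ (q0, a, YYZ) ⊢ (q1, ε, YZ)
All input consumed in state q1 with stack YZ.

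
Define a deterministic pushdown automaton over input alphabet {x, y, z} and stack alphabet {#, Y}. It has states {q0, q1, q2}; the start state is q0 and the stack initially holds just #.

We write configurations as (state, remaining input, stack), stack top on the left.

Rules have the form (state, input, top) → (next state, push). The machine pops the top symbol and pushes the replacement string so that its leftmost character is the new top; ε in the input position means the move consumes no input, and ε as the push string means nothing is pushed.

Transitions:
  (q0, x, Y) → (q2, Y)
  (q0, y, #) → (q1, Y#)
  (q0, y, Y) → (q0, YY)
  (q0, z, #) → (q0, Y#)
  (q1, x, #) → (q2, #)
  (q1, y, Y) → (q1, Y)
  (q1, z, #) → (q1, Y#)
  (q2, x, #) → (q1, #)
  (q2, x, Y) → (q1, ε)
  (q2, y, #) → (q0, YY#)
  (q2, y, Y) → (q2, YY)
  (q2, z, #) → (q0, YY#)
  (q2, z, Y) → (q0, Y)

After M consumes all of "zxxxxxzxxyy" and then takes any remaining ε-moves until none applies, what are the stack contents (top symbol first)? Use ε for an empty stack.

Y#

(q0, zxxxxxzxxyy, #) ⊢ (q0, xxxxxzxxyy, Y#) ⊢ (q2, xxxxzxxyy, Y#) ⊢ (q1, xxxzxxyy, #) ⊢ (q2, xxzxxyy, #) ⊢ (q1, xzxxyy, #) ⊢ (q2, zxxyy, #) ⊢ (q0, xxyy, YY#) ⊢ (q2, xyy, YY#) ⊢ (q1, yy, Y#) ⊢ (q1, y, Y#) ⊢ (q1, ε, Y#)
All input consumed in state q1 with stack Y#.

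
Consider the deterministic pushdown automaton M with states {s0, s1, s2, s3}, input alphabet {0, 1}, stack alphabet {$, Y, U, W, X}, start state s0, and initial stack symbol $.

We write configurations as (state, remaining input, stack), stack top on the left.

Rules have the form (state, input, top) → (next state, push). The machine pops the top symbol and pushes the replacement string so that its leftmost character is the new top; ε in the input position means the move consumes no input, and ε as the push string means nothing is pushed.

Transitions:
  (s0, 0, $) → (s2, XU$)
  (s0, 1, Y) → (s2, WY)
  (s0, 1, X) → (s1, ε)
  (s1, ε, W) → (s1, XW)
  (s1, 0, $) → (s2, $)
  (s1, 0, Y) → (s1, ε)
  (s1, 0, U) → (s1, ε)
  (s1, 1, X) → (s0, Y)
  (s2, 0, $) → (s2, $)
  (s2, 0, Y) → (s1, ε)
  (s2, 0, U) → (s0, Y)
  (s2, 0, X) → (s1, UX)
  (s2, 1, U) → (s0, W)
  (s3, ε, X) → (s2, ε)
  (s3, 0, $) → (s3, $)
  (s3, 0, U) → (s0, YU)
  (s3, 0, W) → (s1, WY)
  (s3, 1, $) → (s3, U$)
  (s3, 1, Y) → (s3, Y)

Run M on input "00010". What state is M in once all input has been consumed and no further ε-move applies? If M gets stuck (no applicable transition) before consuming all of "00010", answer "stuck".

(s0, 00010, $)
  read 0, top $: go to s2, push XU$ → (s2, 0010, XU$)
  read 0, top X: go to s1, push UX → (s1, 010, UXU$)
  read 0, top U: go to s1, push ε → (s1, 10, XU$)
  read 1, top X: go to s0, push Y → (s0, 0, YU$)
No transition for (s0, 0, top Y); M blocks with input 0 remaining.

stuck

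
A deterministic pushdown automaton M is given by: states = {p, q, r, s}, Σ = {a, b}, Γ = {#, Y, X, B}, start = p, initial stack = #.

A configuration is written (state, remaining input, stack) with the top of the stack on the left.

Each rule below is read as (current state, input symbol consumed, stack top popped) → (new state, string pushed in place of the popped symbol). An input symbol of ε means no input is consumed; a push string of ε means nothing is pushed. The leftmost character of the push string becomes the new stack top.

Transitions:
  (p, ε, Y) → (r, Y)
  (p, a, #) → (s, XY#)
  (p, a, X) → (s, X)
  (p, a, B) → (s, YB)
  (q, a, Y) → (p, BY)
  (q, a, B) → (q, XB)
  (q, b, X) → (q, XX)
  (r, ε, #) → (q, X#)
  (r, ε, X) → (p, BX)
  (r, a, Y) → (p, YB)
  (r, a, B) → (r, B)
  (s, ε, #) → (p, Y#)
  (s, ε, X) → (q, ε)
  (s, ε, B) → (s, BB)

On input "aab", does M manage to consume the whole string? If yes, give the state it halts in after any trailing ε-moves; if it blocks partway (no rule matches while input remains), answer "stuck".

stuck

(p, aab, #)
  read a, top #: go to s, push XY# → (s, ab, XY#)
  ε-move, top X: go to q, push ε → (q, ab, Y#)
  read a, top Y: go to p, push BY → (p, b, BY#)
No transition for (p, b, top B); M blocks with input b remaining.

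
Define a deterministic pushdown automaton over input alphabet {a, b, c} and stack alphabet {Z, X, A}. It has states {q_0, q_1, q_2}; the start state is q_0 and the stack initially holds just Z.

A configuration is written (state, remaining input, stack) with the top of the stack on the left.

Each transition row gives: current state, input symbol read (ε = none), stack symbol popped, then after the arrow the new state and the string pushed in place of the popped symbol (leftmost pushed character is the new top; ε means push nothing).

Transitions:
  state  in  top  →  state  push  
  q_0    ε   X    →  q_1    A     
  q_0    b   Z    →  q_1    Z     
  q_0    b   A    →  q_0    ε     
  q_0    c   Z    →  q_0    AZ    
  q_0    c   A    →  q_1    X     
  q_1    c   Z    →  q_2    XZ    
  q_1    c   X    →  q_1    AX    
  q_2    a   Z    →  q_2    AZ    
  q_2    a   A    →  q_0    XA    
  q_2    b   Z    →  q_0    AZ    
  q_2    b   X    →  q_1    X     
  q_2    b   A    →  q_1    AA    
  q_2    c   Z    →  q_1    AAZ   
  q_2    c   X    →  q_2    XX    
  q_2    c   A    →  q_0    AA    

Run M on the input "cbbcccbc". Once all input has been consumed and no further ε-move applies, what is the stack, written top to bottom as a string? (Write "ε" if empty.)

(q_0, cbbcccbc, Z) ⊢ (q_0, bbcccbc, AZ) ⊢ (q_0, bcccbc, Z) ⊢ (q_1, cccbc, Z) ⊢ (q_2, ccbc, XZ) ⊢ (q_2, cbc, XXZ) ⊢ (q_2, bc, XXXZ) ⊢ (q_1, c, XXXZ) ⊢ (q_1, ε, AXXXZ)
All input consumed in state q_1 with stack AXXXZ.

AXXXZ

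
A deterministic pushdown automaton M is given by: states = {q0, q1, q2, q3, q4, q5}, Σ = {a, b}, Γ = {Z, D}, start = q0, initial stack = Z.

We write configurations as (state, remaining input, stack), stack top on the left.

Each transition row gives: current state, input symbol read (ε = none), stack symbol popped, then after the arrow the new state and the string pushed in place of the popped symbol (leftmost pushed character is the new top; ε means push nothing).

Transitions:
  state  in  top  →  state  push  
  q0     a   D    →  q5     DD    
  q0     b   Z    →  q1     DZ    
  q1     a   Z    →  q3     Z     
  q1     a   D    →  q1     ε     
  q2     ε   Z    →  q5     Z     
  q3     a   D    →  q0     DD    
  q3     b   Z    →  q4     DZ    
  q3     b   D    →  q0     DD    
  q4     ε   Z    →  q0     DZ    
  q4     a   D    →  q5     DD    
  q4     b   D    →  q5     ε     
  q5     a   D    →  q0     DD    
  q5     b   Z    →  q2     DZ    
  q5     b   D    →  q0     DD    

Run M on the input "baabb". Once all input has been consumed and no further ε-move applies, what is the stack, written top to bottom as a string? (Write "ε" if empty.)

Z

(q0, baabb, Z) ⊢ (q1, aabb, DZ) ⊢ (q1, abb, Z) ⊢ (q3, bb, Z) ⊢ (q4, b, DZ) ⊢ (q5, ε, Z)
All input consumed in state q5 with stack Z.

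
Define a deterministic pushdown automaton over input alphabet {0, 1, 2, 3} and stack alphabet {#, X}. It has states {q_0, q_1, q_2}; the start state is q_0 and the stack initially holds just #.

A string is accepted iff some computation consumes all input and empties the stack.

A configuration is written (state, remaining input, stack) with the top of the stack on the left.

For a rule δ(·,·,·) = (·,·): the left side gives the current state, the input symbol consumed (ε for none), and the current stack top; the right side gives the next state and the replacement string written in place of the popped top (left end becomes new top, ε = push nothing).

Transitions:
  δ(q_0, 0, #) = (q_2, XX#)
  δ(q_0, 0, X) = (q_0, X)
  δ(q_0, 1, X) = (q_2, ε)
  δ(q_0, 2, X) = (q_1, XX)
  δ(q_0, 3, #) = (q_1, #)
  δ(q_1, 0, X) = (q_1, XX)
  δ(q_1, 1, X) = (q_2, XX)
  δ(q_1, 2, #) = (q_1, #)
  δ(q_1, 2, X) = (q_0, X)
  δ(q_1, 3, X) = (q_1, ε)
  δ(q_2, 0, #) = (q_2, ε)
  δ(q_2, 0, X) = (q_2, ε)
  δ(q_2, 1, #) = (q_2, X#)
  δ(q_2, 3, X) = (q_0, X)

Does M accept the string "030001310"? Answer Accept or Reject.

Accept

(q_0, 030001310, #) ⊢ (q_2, 30001310, XX#) ⊢ (q_0, 0001310, XX#) ⊢ (q_0, 001310, XX#) ⊢ (q_0, 01310, XX#) ⊢ (q_0, 1310, XX#) ⊢ (q_2, 310, X#) ⊢ (q_0, 10, X#) ⊢ (q_2, 0, #) ⊢ (q_2, ε, ε)
All input consumed and the stack is empty.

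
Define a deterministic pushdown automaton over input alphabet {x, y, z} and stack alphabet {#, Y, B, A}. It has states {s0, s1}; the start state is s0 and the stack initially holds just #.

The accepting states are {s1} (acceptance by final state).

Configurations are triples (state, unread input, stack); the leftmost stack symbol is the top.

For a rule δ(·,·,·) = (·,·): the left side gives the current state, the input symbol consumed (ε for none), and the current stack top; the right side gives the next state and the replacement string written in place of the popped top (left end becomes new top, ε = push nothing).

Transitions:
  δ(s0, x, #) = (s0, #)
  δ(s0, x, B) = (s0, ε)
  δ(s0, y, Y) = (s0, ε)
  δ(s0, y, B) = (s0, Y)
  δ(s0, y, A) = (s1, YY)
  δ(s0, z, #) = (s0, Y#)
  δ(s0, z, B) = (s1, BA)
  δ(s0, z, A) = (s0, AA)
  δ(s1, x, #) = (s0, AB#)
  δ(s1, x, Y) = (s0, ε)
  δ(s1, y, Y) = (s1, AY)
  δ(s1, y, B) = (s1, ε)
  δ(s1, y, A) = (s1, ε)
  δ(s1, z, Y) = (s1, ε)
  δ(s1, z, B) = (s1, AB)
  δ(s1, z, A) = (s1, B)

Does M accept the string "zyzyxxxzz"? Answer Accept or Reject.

(s0, zyzyxxxzz, #)
  read z, top #: go to s0, push Y# → (s0, yzyxxxzz, Y#)
  read y, top Y: go to s0, push ε → (s0, zyxxxzz, #)
  read z, top #: go to s0, push Y# → (s0, yxxxzz, Y#)
  read y, top Y: go to s0, push ε → (s0, xxxzz, #)
  read x, top #: go to s0, push # → (s0, xxzz, #)
  read x, top #: go to s0, push # → (s0, xzz, #)
  read x, top #: go to s0, push # → (s0, zz, #)
  read z, top #: go to s0, push Y# → (s0, z, Y#)
No transition applies at (s0, z, Y#); input not fully consumed.

Reject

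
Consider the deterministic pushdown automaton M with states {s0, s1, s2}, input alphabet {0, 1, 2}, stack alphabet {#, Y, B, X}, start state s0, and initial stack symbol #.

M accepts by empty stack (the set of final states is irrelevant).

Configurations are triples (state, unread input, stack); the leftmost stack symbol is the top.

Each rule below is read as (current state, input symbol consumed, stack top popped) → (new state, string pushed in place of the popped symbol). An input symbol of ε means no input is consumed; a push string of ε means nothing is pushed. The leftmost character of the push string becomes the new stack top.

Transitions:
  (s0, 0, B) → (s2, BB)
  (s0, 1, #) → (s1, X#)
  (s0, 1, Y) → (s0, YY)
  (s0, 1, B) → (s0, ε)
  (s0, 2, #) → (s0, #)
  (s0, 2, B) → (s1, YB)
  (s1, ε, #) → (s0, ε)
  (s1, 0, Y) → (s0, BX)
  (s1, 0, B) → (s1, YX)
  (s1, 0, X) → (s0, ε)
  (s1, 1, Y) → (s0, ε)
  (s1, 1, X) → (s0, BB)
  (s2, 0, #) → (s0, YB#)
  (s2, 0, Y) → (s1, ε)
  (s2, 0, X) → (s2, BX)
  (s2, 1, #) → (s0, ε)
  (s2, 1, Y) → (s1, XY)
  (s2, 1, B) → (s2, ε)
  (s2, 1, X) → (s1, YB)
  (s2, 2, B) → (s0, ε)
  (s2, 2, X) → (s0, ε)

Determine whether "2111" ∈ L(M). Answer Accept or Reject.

(s0, 2111, #)
  read 2, top #: go to s0, push # → (s0, 111, #)
  read 1, top #: go to s1, push X# → (s1, 11, X#)
  read 1, top X: go to s0, push BB → (s0, 1, BB#)
  read 1, top B: go to s0, push ε → (s0, ε, B#)
All input consumed; stack is B#, not empty, and no further ε-move applies.

Reject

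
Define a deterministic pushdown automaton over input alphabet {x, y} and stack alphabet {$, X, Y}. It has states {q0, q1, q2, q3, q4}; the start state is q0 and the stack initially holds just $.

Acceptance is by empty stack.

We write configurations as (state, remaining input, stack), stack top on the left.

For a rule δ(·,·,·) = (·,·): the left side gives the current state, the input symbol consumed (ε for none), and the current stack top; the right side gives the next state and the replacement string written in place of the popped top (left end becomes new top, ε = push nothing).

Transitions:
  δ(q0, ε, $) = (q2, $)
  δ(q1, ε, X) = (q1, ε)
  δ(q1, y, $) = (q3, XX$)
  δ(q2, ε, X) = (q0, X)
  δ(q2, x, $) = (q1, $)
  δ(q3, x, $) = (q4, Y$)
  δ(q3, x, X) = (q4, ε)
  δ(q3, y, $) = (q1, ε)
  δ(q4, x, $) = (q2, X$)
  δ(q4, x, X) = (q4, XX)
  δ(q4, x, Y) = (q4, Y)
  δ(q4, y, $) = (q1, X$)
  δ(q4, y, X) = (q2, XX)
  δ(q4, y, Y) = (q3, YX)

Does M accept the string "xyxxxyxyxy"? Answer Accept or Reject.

Reject

(q0, xyxxxyxyxy, $)
  ε-move, top $: go to q2, push $ → (q2, xyxxxyxyxy, $)
  read x, top $: go to q1, push $ → (q1, yxxxyxyxy, $)
  read y, top $: go to q3, push XX$ → (q3, xxxyxyxy, XX$)
  read x, top X: go to q4, push ε → (q4, xxyxyxy, X$)
  read x, top X: go to q4, push XX → (q4, xyxyxy, XX$)
  read x, top X: go to q4, push XX → (q4, yxyxy, XXX$)
  read y, top X: go to q2, push XX → (q2, xyxy, XXXX$)
  ε-move, top X: go to q0, push X → (q0, xyxy, XXXX$)
No transition applies at (q0, xyxy, XXXX$); input not fully consumed.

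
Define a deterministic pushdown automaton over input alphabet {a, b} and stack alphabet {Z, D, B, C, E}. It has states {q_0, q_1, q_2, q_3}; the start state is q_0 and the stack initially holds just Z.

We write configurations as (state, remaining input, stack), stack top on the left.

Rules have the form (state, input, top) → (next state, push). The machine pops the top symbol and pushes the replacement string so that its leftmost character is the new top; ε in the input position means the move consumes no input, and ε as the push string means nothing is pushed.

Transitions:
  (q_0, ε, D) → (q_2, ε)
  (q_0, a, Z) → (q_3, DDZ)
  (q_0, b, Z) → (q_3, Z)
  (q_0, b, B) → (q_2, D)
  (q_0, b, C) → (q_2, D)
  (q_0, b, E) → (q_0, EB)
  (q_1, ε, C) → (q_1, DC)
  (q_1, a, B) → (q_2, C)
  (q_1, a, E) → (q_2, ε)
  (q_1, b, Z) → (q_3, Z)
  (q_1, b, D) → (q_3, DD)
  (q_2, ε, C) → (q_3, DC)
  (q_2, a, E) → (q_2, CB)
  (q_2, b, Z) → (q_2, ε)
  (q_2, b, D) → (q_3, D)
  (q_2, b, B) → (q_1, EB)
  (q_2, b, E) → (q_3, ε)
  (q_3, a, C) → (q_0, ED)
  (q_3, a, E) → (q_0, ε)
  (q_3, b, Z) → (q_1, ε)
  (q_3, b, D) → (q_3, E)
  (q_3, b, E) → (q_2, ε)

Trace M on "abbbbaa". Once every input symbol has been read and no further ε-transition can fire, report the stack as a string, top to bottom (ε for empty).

(q_0, abbbbaa, Z)
  read a, top Z: go to q_3, push DDZ → (q_3, bbbbaa, DDZ)
  read b, top D: go to q_3, push E → (q_3, bbbaa, EDZ)
  read b, top E: go to q_2, push ε → (q_2, bbaa, DZ)
  read b, top D: go to q_3, push D → (q_3, baa, DZ)
  read b, top D: go to q_3, push E → (q_3, aa, EZ)
  read a, top E: go to q_0, push ε → (q_0, a, Z)
  read a, top Z: go to q_3, push DDZ → (q_3, ε, DDZ)
All input consumed in state q_3 with stack DDZ.

DDZ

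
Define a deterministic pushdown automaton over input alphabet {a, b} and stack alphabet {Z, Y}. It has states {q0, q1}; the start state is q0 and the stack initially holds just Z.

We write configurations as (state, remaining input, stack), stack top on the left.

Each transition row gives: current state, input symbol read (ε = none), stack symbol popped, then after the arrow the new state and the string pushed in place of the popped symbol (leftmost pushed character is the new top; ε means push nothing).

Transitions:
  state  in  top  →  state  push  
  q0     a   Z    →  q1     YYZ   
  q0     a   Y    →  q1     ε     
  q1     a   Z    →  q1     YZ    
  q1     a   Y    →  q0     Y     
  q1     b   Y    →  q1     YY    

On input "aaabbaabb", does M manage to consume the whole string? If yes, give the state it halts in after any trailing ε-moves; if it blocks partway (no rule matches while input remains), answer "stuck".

q1

(q0, aaabbaabb, Z) ⊢ (q1, aabbaabb, YYZ) ⊢ (q0, abbaabb, YYZ) ⊢ (q1, bbaabb, YZ) ⊢ (q1, baabb, YYZ) ⊢ (q1, aabb, YYYZ) ⊢ (q0, abb, YYYZ) ⊢ (q1, bb, YYZ) ⊢ (q1, b, YYYZ) ⊢ (q1, ε, YYYYZ)
All input consumed; M is in state q1.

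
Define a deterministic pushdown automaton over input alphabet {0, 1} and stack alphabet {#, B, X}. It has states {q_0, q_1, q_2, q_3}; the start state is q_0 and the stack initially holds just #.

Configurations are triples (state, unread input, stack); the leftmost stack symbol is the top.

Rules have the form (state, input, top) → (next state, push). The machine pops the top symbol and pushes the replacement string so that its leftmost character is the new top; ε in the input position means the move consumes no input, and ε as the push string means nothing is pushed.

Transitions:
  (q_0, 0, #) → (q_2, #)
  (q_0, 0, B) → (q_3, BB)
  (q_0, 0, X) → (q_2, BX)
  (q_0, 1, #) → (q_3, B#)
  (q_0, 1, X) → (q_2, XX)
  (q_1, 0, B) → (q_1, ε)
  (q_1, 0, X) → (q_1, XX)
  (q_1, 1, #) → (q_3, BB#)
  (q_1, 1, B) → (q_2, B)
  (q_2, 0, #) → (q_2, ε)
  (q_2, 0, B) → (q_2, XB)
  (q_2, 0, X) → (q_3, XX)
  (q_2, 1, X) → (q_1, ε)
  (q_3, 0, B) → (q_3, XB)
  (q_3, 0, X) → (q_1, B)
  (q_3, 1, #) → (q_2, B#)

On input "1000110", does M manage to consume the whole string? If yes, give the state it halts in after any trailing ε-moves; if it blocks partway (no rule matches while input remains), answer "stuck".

(q_0, 1000110, #)
  read 1, top #: go to q_3, push B# → (q_3, 000110, B#)
  read 0, top B: go to q_3, push XB → (q_3, 00110, XB#)
  read 0, top X: go to q_1, push B → (q_1, 0110, BB#)
  read 0, top B: go to q_1, push ε → (q_1, 110, B#)
  read 1, top B: go to q_2, push B → (q_2, 10, B#)
No transition for (q_2, 1, top B); M blocks with input 10 remaining.

stuck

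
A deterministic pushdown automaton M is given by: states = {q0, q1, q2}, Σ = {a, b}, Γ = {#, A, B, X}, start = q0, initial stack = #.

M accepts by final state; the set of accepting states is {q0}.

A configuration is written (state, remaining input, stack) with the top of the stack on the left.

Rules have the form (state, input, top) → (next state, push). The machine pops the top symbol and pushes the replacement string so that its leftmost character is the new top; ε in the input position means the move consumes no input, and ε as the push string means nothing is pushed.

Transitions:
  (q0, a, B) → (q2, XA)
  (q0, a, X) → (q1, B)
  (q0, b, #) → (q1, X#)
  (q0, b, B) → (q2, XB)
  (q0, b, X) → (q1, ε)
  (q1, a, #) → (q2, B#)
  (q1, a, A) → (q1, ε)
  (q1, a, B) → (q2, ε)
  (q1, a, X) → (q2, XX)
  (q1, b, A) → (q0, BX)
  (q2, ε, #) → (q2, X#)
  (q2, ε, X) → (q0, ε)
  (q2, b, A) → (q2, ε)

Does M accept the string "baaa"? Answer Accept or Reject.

Accept

(q0, baaa, #)
  read b, top #: go to q1, push X# → (q1, aaa, X#)
  read a, top X: go to q2, push XX → (q2, aa, XX#)
  ε-move, top X: go to q0, push ε → (q0, aa, X#)
  read a, top X: go to q1, push B → (q1, a, B#)
  read a, top B: go to q2, push ε → (q2, ε, #)
  ε-move, top #: go to q2, push X# → (q2, ε, X#)
  ε-move, top X: go to q0, push ε → (q0, ε, #)
All input consumed; state q0 ∈ F.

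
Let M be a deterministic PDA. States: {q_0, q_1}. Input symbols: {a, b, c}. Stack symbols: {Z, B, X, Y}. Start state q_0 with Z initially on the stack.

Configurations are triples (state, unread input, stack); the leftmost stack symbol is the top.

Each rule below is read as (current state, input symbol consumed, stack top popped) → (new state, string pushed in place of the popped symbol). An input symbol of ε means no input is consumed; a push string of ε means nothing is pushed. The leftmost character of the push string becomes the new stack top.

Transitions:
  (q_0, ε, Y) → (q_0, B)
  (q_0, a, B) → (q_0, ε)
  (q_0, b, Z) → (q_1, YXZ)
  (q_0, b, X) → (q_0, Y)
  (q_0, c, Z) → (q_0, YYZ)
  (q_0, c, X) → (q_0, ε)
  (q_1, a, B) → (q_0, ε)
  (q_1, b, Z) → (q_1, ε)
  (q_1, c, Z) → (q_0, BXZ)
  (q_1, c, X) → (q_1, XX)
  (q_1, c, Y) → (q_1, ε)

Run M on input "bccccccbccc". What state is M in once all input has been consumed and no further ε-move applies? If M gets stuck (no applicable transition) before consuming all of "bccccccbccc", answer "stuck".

(q_0, bccccccbccc, Z)
  read b, top Z: go to q_1, push YXZ → (q_1, ccccccbccc, YXZ)
  read c, top Y: go to q_1, push ε → (q_1, cccccbccc, XZ)
  read c, top X: go to q_1, push XX → (q_1, ccccbccc, XXZ)
  read c, top X: go to q_1, push XX → (q_1, cccbccc, XXXZ)
  read c, top X: go to q_1, push XX → (q_1, ccbccc, XXXXZ)
  read c, top X: go to q_1, push XX → (q_1, cbccc, XXXXXZ)
  read c, top X: go to q_1, push XX → (q_1, bccc, XXXXXXZ)
No transition for (q_1, b, top X); M blocks with input bccc remaining.

stuck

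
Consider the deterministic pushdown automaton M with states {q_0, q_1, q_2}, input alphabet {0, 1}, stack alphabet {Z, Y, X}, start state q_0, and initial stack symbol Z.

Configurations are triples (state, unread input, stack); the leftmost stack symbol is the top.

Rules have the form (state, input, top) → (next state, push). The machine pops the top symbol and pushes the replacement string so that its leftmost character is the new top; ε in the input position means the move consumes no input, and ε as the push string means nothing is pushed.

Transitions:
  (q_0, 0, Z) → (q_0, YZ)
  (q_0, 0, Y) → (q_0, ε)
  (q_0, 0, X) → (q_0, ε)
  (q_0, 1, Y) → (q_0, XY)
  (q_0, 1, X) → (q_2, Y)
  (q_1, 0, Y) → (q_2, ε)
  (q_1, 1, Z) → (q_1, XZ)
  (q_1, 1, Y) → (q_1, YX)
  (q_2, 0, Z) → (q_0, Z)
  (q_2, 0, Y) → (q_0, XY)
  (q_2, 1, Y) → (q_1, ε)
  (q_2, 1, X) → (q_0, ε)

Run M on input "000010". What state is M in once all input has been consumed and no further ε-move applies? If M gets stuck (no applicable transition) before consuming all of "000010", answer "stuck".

stuck

(q_0, 000010, Z)
  read 0, top Z: go to q_0, push YZ → (q_0, 00010, YZ)
  read 0, top Y: go to q_0, push ε → (q_0, 0010, Z)
  read 0, top Z: go to q_0, push YZ → (q_0, 010, YZ)
  read 0, top Y: go to q_0, push ε → (q_0, 10, Z)
No transition for (q_0, 1, top Z); M blocks with input 10 remaining.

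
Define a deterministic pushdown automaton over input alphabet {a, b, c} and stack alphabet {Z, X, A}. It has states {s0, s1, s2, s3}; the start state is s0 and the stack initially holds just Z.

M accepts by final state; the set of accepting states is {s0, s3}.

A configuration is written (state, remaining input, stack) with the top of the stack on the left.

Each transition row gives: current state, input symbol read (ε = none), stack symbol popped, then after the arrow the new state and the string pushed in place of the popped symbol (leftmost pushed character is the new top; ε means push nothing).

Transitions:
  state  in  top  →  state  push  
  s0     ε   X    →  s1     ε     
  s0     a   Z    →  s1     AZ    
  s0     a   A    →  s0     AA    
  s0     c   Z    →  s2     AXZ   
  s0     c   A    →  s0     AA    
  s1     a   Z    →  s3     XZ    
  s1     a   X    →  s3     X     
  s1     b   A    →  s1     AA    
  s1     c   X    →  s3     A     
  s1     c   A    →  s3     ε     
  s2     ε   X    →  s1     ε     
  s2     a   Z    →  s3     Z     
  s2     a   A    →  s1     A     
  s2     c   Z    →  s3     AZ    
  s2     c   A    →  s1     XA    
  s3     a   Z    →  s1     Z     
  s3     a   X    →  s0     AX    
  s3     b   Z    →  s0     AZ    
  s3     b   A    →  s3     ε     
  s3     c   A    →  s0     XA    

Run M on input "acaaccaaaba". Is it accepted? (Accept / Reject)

Reject

(s0, acaaccaaaba, Z)
  read a, top Z: go to s1, push AZ → (s1, caaccaaaba, AZ)
  read c, top A: go to s3, push ε → (s3, aaccaaaba, Z)
  read a, top Z: go to s1, push Z → (s1, accaaaba, Z)
  read a, top Z: go to s3, push XZ → (s3, ccaaaba, XZ)
No transition applies at (s3, ccaaaba, XZ); input not fully consumed.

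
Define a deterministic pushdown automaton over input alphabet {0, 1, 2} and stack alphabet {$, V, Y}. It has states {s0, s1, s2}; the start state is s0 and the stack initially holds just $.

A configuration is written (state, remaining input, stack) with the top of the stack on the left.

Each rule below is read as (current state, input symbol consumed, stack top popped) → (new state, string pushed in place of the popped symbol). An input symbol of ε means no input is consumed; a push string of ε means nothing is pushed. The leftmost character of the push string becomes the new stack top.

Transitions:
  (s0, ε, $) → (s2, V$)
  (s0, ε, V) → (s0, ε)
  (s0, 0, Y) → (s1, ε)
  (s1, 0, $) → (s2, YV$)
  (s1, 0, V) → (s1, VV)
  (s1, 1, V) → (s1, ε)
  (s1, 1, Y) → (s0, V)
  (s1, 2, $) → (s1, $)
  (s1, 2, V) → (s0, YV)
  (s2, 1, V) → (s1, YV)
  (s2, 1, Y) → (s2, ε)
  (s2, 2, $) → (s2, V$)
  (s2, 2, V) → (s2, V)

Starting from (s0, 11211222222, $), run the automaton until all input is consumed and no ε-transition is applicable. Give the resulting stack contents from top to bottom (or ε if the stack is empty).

V$

(s0, 11211222222, $) ⊢ (s2, 11211222222, V$) ⊢ (s1, 1211222222, YV$) ⊢ (s0, 211222222, VV$) ⊢ (s0, 211222222, V$) ⊢ (s0, 211222222, $) ⊢ (s2, 211222222, V$) ⊢ (s2, 11222222, V$) ⊢ (s1, 1222222, YV$) ⊢ (s0, 222222, VV$) ⊢ (s0, 222222, V$) ⊢ (s0, 222222, $) ⊢ (s2, 222222, V$) ⊢ (s2, 22222, V$) ⊢ (s2, 2222, V$) ⊢ (s2, 222, V$) ⊢ (s2, 22, V$) ⊢ (s2, 2, V$) ⊢ (s2, ε, V$)
All input consumed in state s2 with stack V$.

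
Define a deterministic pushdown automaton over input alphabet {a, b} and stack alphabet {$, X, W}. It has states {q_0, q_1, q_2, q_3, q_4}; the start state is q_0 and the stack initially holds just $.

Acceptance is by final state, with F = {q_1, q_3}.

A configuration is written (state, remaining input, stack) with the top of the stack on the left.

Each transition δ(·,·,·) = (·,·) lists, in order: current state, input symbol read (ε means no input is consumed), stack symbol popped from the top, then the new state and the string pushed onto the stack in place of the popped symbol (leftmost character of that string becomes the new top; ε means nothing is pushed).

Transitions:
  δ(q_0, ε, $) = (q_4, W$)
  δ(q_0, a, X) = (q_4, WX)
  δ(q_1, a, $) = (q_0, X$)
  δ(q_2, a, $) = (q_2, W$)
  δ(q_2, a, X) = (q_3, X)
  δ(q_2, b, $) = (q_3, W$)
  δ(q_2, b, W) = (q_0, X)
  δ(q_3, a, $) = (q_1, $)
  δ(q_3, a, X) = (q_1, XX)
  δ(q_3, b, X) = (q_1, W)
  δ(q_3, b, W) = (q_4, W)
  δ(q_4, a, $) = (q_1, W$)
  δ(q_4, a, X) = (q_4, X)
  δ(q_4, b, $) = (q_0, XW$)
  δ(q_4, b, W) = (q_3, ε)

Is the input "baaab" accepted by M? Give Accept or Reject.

(q_0, baaab, $)
  ε-move, top $: go to q_4, push W$ → (q_4, baaab, W$)
  read b, top W: go to q_3, push ε → (q_3, aaab, $)
  read a, top $: go to q_1, push $ → (q_1, aab, $)
  read a, top $: go to q_0, push X$ → (q_0, ab, X$)
  read a, top X: go to q_4, push WX → (q_4, b, WX$)
  read b, top W: go to q_3, push ε → (q_3, ε, X$)
All input consumed; state q_3 ∈ F.

Accept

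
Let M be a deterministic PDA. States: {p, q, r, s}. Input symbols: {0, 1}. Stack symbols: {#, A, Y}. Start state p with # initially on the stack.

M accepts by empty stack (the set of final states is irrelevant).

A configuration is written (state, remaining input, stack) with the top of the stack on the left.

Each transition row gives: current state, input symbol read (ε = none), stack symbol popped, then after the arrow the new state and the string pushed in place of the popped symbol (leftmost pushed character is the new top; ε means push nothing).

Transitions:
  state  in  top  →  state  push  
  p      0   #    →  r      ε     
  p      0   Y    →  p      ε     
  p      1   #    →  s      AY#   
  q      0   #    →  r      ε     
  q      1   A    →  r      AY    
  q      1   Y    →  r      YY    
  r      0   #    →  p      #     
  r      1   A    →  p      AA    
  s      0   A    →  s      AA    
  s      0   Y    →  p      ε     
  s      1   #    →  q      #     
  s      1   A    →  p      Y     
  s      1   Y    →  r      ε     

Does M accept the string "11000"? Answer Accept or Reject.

Accept

(p, 11000, #) ⊢ (s, 1000, AY#) ⊢ (p, 000, YY#) ⊢ (p, 00, Y#) ⊢ (p, 0, #) ⊢ (r, ε, ε)
All input consumed and the stack is empty.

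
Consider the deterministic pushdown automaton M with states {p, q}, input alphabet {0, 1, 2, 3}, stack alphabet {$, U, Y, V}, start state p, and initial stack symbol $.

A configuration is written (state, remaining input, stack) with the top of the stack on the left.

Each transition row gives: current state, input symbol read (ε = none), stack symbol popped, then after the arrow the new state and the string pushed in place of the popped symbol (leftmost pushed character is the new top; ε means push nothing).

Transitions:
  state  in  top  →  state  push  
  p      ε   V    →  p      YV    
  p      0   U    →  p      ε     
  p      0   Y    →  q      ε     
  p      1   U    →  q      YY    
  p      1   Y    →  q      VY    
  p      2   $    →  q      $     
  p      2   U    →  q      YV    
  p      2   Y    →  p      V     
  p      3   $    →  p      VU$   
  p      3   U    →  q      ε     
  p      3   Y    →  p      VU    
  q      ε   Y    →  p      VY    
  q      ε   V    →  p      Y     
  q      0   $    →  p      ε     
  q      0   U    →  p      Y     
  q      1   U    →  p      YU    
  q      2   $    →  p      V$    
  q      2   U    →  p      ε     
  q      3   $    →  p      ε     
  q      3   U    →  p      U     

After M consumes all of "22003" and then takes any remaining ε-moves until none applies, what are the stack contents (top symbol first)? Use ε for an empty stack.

(p, 22003, $)
  read 2, top $: go to q, push $ → (q, 2003, $)
  read 2, top $: go to p, push V$ → (p, 003, V$)
  ε-move, top V: go to p, push YV → (p, 003, YV$)
  read 0, top Y: go to q, push ε → (q, 03, V$)
  ε-move, top V: go to p, push Y → (p, 03, Y$)
  read 0, top Y: go to q, push ε → (q, 3, $)
  read 3, top $: go to p, push ε → (p, ε, ε)
All input consumed in state p with stack ε.

ε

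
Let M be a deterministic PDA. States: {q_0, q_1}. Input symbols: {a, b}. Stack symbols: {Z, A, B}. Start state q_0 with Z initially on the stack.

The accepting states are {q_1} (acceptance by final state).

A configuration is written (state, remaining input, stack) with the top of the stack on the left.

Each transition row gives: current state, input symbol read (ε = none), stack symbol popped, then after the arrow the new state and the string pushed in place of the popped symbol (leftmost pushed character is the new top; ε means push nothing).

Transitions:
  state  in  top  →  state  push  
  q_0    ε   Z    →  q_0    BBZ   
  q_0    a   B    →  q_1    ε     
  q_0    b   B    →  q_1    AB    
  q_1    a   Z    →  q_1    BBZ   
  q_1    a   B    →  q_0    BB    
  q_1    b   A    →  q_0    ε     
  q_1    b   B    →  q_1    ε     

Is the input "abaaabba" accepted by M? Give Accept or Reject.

Accept

(q_0, abaaabba, Z) ⊢ (q_0, abaaabba, BBZ) ⊢ (q_1, baaabba, BZ) ⊢ (q_1, aaabba, Z) ⊢ (q_1, aabba, BBZ) ⊢ (q_0, abba, BBBZ) ⊢ (q_1, bba, BBZ) ⊢ (q_1, ba, BZ) ⊢ (q_1, a, Z) ⊢ (q_1, ε, BBZ)
All input consumed; state q_1 ∈ F.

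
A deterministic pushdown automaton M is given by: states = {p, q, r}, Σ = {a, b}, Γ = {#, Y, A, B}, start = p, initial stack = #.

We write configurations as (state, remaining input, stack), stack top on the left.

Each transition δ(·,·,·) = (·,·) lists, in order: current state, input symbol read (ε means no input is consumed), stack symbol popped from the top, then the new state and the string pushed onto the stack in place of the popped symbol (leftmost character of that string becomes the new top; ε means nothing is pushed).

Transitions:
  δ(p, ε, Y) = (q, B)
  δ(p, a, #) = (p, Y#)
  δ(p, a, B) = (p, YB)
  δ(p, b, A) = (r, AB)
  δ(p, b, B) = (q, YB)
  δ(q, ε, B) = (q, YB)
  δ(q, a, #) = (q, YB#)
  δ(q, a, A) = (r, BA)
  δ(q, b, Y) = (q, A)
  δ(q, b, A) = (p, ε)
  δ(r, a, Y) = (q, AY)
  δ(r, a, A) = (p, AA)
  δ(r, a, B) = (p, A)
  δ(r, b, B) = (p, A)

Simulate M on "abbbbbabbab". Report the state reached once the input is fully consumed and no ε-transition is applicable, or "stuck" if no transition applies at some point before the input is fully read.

q

(p, abbbbbabbab, #)
  read a, top #: go to p, push Y# → (p, bbbbbabbab, Y#)
  ε-move, top Y: go to q, push B → (q, bbbbbabbab, B#)
  ε-move, top B: go to q, push YB → (q, bbbbbabbab, YB#)
  read b, top Y: go to q, push A → (q, bbbbabbab, AB#)
  read b, top A: go to p, push ε → (p, bbbabbab, B#)
  read b, top B: go to q, push YB → (q, bbabbab, YB#)
  read b, top Y: go to q, push A → (q, babbab, AB#)
  read b, top A: go to p, push ε → (p, abbab, B#)
  read a, top B: go to p, push YB → (p, bbab, YB#)
  ε-move, top Y: go to q, push B → (q, bbab, BB#)
  ε-move, top B: go to q, push YB → (q, bbab, YBB#)
  read b, top Y: go to q, push A → (q, bab, ABB#)
  read b, top A: go to p, push ε → (p, ab, BB#)
  read a, top B: go to p, push YB → (p, b, YBB#)
  ε-move, top Y: go to q, push B → (q, b, BBB#)
  ε-move, top B: go to q, push YB → (q, b, YBBB#)
  read b, top Y: go to q, push A → (q, ε, ABBB#)
All input consumed; M is in state q.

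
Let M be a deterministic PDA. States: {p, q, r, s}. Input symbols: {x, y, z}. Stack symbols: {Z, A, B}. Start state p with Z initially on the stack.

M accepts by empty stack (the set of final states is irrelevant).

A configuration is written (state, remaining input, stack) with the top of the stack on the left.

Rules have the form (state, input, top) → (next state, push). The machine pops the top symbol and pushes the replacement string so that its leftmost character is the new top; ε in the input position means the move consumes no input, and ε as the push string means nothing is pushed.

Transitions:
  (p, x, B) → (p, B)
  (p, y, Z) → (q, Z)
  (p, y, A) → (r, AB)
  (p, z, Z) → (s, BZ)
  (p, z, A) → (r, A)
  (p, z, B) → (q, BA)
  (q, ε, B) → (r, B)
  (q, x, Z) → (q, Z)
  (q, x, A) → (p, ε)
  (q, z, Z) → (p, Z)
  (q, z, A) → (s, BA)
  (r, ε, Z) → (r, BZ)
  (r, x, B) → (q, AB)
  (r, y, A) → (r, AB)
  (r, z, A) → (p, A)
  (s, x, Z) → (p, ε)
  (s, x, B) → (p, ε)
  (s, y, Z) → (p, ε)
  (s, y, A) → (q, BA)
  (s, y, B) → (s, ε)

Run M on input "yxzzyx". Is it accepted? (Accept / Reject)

Accept

(p, yxzzyx, Z)
  read y, top Z: go to q, push Z → (q, xzzyx, Z)
  read x, top Z: go to q, push Z → (q, zzyx, Z)
  read z, top Z: go to p, push Z → (p, zyx, Z)
  read z, top Z: go to s, push BZ → (s, yx, BZ)
  read y, top B: go to s, push ε → (s, x, Z)
  read x, top Z: go to p, push ε → (p, ε, ε)
All input consumed and the stack is empty.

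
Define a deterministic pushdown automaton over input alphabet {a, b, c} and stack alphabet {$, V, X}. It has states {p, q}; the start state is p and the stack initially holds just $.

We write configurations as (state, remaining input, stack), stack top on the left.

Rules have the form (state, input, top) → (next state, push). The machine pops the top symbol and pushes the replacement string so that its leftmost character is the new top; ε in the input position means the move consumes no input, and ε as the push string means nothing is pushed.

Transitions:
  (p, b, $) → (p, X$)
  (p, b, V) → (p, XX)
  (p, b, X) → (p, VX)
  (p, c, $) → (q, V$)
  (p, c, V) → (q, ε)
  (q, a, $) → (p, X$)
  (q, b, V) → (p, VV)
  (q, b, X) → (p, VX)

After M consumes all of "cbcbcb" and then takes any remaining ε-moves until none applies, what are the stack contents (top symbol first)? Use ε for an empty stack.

(p, cbcbcb, $)
  read c, top $: go to q, push V$ → (q, bcbcb, V$)
  read b, top V: go to p, push VV → (p, cbcb, VV$)
  read c, top V: go to q, push ε → (q, bcb, V$)
  read b, top V: go to p, push VV → (p, cb, VV$)
  read c, top V: go to q, push ε → (q, b, V$)
  read b, top V: go to p, push VV → (p, ε, VV$)
All input consumed in state p with stack VV$.

VV$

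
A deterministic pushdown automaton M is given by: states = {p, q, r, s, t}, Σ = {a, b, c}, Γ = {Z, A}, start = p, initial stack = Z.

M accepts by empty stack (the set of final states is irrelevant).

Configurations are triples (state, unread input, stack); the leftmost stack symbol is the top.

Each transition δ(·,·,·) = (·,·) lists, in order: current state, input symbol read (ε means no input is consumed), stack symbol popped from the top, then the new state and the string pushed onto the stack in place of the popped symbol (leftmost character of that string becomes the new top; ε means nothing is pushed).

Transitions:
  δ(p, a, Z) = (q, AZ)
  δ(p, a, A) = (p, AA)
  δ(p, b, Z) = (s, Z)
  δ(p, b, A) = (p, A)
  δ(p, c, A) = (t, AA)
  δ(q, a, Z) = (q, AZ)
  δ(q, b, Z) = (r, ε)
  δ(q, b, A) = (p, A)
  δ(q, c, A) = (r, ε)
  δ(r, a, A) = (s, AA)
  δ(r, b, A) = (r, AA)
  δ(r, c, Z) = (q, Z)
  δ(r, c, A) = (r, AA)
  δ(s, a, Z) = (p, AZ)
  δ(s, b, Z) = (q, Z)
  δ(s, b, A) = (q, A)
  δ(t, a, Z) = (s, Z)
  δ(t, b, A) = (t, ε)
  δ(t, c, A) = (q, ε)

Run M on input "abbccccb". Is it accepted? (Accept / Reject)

(p, abbccccb, Z)
  read a, top Z: go to q, push AZ → (q, bbccccb, AZ)
  read b, top A: go to p, push A → (p, bccccb, AZ)
  read b, top A: go to p, push A → (p, ccccb, AZ)
  read c, top A: go to t, push AA → (t, cccb, AAZ)
  read c, top A: go to q, push ε → (q, ccb, AZ)
  read c, top A: go to r, push ε → (r, cb, Z)
  read c, top Z: go to q, push Z → (q, b, Z)
  read b, top Z: go to r, push ε → (r, ε, ε)
All input consumed and the stack is empty.

Accept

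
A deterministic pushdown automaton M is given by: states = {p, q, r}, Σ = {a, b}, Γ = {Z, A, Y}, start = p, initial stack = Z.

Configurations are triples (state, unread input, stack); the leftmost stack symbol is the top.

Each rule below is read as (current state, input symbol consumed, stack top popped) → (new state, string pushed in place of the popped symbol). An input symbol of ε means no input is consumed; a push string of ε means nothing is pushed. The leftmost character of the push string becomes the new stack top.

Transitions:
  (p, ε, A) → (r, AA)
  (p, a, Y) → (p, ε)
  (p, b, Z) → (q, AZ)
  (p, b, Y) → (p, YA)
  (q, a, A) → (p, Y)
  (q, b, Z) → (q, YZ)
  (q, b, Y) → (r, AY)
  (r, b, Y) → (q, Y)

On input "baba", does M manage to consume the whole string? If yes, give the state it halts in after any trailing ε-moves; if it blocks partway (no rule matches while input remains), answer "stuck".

r

(p, baba, Z) ⊢ (q, aba, AZ) ⊢ (p, ba, YZ) ⊢ (p, a, YAZ) ⊢ (p, ε, AZ) ⊢ (r, ε, AAZ)
All input consumed; M is in state r.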